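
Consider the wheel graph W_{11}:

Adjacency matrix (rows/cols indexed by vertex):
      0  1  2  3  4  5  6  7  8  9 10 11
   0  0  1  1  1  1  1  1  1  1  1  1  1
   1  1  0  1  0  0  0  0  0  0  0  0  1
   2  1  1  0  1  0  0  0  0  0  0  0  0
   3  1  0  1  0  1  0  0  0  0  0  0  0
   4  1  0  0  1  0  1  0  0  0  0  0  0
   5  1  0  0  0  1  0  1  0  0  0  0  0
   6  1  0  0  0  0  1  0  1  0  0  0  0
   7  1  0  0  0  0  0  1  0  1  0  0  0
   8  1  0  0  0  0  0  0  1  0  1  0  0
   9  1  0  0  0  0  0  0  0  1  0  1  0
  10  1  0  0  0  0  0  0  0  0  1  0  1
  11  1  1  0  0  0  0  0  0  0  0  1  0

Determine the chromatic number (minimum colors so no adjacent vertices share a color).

W_{11} = C_{11} plus a hub adjacent to every cycle vertex.
The outer cycle needs 3 colors (odd cycle); the hub is adjacent to all of them so needs a fresh color.
Chromatic number = 3 + 1 = 4.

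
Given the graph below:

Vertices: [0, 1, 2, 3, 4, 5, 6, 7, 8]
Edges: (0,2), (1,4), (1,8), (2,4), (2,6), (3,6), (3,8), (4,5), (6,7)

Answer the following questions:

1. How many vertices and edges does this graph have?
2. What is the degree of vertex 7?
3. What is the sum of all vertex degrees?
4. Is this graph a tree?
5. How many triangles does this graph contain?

Count: 9 vertices, 9 edges.
Vertex 7 has neighbors [6], degree = 1.
Handshaking lemma: 2 * 9 = 18.
A tree on 9 vertices has 8 edges. This graph has 9 edges (1 extra). Not a tree.
Number of triangles = 0.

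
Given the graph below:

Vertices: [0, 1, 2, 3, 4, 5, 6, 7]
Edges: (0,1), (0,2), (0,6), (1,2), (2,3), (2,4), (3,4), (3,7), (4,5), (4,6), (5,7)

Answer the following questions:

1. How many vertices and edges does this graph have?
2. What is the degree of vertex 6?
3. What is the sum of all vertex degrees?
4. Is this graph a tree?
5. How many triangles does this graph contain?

Count: 8 vertices, 11 edges.
Vertex 6 has neighbors [0, 4], degree = 2.
Handshaking lemma: 2 * 11 = 22.
A tree on 8 vertices has 7 edges. This graph has 11 edges (4 extra). Not a tree.
Number of triangles = 2.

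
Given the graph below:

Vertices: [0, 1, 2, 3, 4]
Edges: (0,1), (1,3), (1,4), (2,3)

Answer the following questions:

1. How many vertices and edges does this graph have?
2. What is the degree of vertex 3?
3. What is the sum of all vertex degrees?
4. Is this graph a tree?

Count: 5 vertices, 4 edges.
Vertex 3 has neighbors [1, 2], degree = 2.
Handshaking lemma: 2 * 4 = 8.
A graph is a tree iff it is connected and has exactly n-1 edges. This graph is connected (all 5 vertices in one component) and has 5-1 = 4 edges. It is a tree.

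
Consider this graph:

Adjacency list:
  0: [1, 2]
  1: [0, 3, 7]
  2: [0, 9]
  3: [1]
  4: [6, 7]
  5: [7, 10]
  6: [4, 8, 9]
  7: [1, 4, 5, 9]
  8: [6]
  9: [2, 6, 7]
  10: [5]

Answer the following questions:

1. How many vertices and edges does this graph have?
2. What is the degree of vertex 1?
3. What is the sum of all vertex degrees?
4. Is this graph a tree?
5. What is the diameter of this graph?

Count: 11 vertices, 12 edges.
Vertex 1 has neighbors [0, 3, 7], degree = 3.
Handshaking lemma: 2 * 12 = 24.
A tree on 11 vertices has 10 edges. This graph has 12 edges (2 extra). Not a tree.
Diameter (longest shortest path) = 5.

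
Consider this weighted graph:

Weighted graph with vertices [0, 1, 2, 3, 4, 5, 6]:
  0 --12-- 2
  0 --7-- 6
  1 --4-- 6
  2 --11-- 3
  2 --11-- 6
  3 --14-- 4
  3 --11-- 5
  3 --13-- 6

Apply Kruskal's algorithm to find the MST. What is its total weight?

Applying Kruskal's algorithm (sort edges by weight, add if no cycle):
  Add (1,6) w=4
  Add (0,6) w=7
  Add (2,3) w=11
  Add (2,6) w=11
  Add (3,5) w=11
  Skip (0,2) w=12 (creates cycle)
  Skip (3,6) w=13 (creates cycle)
  Add (3,4) w=14
MST weight = 58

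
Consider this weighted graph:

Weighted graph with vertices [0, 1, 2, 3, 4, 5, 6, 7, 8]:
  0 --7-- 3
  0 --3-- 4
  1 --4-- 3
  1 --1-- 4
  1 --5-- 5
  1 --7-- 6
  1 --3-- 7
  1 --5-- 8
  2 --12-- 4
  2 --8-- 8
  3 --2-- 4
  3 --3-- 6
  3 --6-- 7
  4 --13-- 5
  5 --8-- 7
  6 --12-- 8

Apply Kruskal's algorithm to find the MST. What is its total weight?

Applying Kruskal's algorithm (sort edges by weight, add if no cycle):
  Add (1,4) w=1
  Add (3,4) w=2
  Add (0,4) w=3
  Add (1,7) w=3
  Add (3,6) w=3
  Skip (1,3) w=4 (creates cycle)
  Add (1,8) w=5
  Add (1,5) w=5
  Skip (3,7) w=6 (creates cycle)
  Skip (0,3) w=7 (creates cycle)
  Skip (1,6) w=7 (creates cycle)
  Add (2,8) w=8
  Skip (5,7) w=8 (creates cycle)
  Skip (2,4) w=12 (creates cycle)
  Skip (6,8) w=12 (creates cycle)
  Skip (4,5) w=13 (creates cycle)
MST weight = 30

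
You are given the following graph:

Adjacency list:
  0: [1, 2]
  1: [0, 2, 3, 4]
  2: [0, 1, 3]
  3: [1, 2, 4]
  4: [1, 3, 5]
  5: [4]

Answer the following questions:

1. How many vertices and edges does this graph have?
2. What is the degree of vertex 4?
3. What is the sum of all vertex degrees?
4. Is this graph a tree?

Count: 6 vertices, 8 edges.
Vertex 4 has neighbors [1, 3, 5], degree = 3.
Handshaking lemma: 2 * 8 = 16.
A tree on 6 vertices has 5 edges. This graph has 8 edges (3 extra). Not a tree.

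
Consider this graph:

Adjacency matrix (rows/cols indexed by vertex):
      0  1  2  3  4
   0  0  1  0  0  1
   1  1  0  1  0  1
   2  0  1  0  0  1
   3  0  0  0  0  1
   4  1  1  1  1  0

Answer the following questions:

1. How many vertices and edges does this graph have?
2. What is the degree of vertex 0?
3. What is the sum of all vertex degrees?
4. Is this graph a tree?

Count: 5 vertices, 6 edges.
Vertex 0 has neighbors [1, 4], degree = 2.
Handshaking lemma: 2 * 6 = 12.
A tree on 5 vertices has 4 edges. This graph has 6 edges (2 extra). Not a tree.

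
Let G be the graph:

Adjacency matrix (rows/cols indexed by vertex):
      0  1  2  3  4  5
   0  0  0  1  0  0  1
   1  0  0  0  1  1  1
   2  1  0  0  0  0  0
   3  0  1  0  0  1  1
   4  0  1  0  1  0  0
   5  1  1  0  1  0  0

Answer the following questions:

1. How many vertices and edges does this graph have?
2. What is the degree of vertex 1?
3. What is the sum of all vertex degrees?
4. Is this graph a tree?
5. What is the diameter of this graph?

Count: 6 vertices, 7 edges.
Vertex 1 has neighbors [3, 4, 5], degree = 3.
Handshaking lemma: 2 * 7 = 14.
A tree on 6 vertices has 5 edges. This graph has 7 edges (2 extra). Not a tree.
Diameter (longest shortest path) = 4.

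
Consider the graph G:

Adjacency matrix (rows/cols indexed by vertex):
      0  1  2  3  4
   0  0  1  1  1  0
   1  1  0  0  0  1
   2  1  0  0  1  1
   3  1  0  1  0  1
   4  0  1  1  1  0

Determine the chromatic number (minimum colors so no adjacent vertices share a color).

The graph has a maximum clique of size 3 (lower bound on chromatic number).
A valid 3-coloring: {0: 0, 1: 1, 2: 1, 3: 2, 4: 0}.
Chromatic number = 3.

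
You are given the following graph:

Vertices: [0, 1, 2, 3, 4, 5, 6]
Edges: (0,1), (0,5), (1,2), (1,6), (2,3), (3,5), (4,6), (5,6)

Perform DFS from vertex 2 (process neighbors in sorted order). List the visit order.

DFS from vertex 2 (neighbors processed in ascending order):
Visit order: 2, 1, 0, 5, 3, 6, 4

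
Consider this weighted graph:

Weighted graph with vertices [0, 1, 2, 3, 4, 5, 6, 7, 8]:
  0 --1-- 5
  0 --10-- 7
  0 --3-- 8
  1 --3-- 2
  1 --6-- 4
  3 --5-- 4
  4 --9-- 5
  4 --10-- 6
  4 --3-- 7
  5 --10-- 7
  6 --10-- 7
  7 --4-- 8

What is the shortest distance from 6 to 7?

Using Dijkstra's algorithm from vertex 6:
Shortest path: 6 -> 7
Total weight: 10 = 10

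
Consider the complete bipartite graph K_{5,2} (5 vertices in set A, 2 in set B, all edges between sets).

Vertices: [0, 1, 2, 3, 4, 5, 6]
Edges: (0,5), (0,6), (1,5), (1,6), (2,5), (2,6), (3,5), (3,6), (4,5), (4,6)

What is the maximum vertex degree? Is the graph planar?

Set-A vertices have degree 2; set-B vertices have degree 5. Maximum degree = max(5,2) = 5.
min(5,2) <= 2, so K_{5,2} avoids a K_{3,3} subdivision and is planar.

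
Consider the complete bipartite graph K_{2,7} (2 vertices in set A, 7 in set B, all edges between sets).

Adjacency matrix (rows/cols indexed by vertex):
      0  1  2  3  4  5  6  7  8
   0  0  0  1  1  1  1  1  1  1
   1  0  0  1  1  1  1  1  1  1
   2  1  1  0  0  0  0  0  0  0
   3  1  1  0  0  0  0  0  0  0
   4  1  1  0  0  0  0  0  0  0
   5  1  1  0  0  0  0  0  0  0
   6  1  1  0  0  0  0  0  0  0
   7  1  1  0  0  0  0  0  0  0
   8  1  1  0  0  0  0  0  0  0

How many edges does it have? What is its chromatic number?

K_{2,7} has 2 * 7 = 14 edges.
Bipartite graphs have chromatic number 2 (color each partition differently).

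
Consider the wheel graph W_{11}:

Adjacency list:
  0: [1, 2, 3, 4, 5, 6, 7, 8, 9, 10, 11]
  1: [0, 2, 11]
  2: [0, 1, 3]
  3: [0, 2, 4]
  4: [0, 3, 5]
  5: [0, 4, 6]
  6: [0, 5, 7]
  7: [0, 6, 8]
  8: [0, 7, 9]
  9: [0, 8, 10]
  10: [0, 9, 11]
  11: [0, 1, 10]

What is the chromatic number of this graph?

W_{11} = C_{11} plus a hub adjacent to every cycle vertex.
The outer cycle needs 3 colors (odd cycle); the hub is adjacent to all of them so needs a fresh color.
Chromatic number = 3 + 1 = 4.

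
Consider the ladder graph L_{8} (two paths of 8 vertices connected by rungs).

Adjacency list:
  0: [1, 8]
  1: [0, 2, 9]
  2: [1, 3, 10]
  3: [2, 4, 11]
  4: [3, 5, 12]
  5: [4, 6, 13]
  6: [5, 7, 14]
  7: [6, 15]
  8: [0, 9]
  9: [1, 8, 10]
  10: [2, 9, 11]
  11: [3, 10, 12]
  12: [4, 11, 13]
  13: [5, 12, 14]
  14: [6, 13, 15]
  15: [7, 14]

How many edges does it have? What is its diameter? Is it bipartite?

Ladder graph L_{8}: 8 rungs + 2 * (8-1) path edges = 8 + 14 = 22 edges.
Diameter = 8.
Ladder graphs are bipartite (alternating coloring along each path).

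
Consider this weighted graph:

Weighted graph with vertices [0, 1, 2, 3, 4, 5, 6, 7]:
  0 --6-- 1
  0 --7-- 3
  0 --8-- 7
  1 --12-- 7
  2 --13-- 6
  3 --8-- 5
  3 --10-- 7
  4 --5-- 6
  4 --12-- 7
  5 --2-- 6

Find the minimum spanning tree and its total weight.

Applying Kruskal's algorithm (sort edges by weight, add if no cycle):
  Add (5,6) w=2
  Add (4,6) w=5
  Add (0,1) w=6
  Add (0,3) w=7
  Add (0,7) w=8
  Add (3,5) w=8
  Skip (3,7) w=10 (creates cycle)
  Skip (1,7) w=12 (creates cycle)
  Skip (4,7) w=12 (creates cycle)
  Add (2,6) w=13
MST weight = 49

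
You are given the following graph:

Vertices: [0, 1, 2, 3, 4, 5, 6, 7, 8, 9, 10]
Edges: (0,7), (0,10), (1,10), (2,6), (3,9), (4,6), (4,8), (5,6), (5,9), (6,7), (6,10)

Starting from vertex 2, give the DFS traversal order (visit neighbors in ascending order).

DFS from vertex 2 (neighbors processed in ascending order):
Visit order: 2, 6, 4, 8, 5, 9, 3, 7, 0, 10, 1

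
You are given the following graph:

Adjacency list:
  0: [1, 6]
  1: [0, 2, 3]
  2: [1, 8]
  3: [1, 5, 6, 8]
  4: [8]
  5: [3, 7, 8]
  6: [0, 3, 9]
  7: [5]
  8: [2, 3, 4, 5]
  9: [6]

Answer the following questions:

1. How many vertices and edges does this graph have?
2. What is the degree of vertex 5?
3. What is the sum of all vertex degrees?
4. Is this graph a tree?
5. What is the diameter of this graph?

Count: 10 vertices, 12 edges.
Vertex 5 has neighbors [3, 7, 8], degree = 3.
Handshaking lemma: 2 * 12 = 24.
A tree on 10 vertices has 9 edges. This graph has 12 edges (3 extra). Not a tree.
Diameter (longest shortest path) = 4.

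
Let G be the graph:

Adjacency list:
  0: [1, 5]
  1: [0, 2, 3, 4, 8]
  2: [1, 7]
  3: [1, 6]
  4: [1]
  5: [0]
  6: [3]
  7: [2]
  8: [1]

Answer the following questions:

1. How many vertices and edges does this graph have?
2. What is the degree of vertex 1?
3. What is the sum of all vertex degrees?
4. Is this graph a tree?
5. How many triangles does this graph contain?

Count: 9 vertices, 8 edges.
Vertex 1 has neighbors [0, 2, 3, 4, 8], degree = 5.
Handshaking lemma: 2 * 8 = 16.
A graph is a tree iff it is connected and has exactly n-1 edges. This graph is connected (all 9 vertices in one component) and has 9-1 = 8 edges. It is a tree.
Number of triangles = 0.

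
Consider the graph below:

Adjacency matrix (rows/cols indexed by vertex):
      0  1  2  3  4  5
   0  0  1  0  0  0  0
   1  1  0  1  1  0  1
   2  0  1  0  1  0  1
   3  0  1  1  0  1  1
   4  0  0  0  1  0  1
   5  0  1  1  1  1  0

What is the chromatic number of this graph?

The graph has a maximum clique of size 4 (lower bound on chromatic number).
A valid 4-coloring: {0: 1, 1: 0, 2: 3, 3: 1, 4: 0, 5: 2}.
Chromatic number = 4.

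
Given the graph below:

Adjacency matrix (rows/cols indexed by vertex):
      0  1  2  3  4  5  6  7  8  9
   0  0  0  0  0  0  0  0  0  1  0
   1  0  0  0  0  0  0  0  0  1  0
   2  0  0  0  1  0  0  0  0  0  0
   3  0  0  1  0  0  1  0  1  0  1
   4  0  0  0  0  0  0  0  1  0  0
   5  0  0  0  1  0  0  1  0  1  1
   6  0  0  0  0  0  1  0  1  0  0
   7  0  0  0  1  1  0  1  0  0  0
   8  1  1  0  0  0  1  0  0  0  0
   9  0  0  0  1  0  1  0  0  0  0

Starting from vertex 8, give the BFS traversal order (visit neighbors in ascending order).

BFS from vertex 8 (neighbors processed in ascending order):
Visit order: 8, 0, 1, 5, 3, 6, 9, 2, 7, 4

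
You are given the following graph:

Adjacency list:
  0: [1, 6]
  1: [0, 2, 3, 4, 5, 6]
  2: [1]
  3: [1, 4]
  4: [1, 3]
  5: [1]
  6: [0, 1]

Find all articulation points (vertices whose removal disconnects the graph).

An articulation point is a vertex whose removal disconnects the graph.
Articulation points: [1]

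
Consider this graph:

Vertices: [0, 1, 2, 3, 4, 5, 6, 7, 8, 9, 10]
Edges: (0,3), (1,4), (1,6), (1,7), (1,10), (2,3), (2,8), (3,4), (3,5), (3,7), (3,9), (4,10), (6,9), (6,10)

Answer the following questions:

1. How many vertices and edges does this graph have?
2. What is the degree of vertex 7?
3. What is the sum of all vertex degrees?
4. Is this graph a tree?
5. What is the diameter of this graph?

Count: 11 vertices, 14 edges.
Vertex 7 has neighbors [1, 3], degree = 2.
Handshaking lemma: 2 * 14 = 28.
A tree on 11 vertices has 10 edges. This graph has 14 edges (4 extra). Not a tree.
Diameter (longest shortest path) = 4.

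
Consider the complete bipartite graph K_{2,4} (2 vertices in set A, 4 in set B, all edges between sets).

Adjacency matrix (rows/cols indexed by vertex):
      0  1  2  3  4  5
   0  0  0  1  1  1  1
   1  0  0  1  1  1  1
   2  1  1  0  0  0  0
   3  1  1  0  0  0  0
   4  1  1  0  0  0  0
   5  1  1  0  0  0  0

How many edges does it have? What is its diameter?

K_{2,4} has 2 * 4 = 8 edges.
Any vertex reaches any opposite-side vertex in 1 step; same-side vertices reach in 2 steps via any opposite-side vertex.
Diameter = 2.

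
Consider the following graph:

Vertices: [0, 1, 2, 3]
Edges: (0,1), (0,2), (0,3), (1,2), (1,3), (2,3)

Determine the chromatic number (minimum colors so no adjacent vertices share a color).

The graph has a maximum clique of size 4 (lower bound on chromatic number).
A valid 4-coloring: {0: 0, 1: 1, 2: 2, 3: 3}.
Chromatic number = 4.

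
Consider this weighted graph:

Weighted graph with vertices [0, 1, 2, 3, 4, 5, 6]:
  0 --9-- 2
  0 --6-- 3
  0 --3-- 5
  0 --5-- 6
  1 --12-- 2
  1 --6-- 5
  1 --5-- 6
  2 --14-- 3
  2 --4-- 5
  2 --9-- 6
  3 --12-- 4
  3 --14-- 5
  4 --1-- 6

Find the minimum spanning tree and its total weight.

Applying Kruskal's algorithm (sort edges by weight, add if no cycle):
  Add (4,6) w=1
  Add (0,5) w=3
  Add (2,5) w=4
  Add (0,6) w=5
  Add (1,6) w=5
  Add (0,3) w=6
  Skip (1,5) w=6 (creates cycle)
  Skip (0,2) w=9 (creates cycle)
  Skip (2,6) w=9 (creates cycle)
  Skip (1,2) w=12 (creates cycle)
  Skip (3,4) w=12 (creates cycle)
  Skip (2,3) w=14 (creates cycle)
  Skip (3,5) w=14 (creates cycle)
MST weight = 24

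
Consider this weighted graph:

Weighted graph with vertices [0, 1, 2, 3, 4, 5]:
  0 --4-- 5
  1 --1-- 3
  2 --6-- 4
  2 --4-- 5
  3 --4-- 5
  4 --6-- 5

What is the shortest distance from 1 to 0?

Using Dijkstra's algorithm from vertex 1:
Shortest path: 1 -> 3 -> 5 -> 0
Total weight: 1 + 4 + 4 = 9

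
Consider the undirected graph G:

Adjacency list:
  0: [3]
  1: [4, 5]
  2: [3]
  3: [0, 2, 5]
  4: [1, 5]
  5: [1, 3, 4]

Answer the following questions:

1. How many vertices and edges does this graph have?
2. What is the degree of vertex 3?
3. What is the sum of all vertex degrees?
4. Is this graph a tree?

Count: 6 vertices, 6 edges.
Vertex 3 has neighbors [0, 2, 5], degree = 3.
Handshaking lemma: 2 * 6 = 12.
A tree on 6 vertices has 5 edges. This graph has 6 edges (1 extra). Not a tree.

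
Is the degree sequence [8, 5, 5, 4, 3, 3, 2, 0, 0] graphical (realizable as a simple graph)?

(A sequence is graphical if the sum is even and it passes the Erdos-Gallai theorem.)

Sum of degrees = 30. Sum is even but fails Erdos-Gallai. The sequence is NOT graphical.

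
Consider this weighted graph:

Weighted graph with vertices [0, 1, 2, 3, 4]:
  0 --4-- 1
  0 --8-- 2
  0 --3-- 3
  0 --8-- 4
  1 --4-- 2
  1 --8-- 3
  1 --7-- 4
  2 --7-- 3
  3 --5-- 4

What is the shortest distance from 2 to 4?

Using Dijkstra's algorithm from vertex 2:
Shortest path: 2 -> 1 -> 4
Total weight: 4 + 7 = 11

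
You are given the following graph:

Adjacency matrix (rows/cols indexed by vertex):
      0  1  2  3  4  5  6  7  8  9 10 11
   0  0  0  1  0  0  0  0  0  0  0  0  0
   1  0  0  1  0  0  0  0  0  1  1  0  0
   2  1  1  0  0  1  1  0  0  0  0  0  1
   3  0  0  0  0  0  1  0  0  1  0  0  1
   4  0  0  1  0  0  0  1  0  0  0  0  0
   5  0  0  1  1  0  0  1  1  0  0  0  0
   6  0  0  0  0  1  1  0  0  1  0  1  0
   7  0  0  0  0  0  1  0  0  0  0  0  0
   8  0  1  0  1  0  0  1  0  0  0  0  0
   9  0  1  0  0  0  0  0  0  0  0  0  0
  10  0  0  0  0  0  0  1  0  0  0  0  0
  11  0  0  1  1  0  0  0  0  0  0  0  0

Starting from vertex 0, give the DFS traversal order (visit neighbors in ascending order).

DFS from vertex 0 (neighbors processed in ascending order):
Visit order: 0, 2, 1, 8, 3, 5, 6, 4, 10, 7, 11, 9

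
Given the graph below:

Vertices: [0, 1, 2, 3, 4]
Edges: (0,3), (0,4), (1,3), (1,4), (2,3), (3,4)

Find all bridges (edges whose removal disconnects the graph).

A bridge is an edge whose removal increases the number of connected components.
Bridges found: (2,3)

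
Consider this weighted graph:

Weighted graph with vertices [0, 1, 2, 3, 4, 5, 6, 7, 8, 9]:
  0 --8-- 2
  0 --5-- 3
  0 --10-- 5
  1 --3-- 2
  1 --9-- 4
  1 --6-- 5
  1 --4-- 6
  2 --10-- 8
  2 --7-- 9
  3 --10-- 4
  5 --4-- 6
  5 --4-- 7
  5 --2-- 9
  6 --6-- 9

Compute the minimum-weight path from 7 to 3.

Using Dijkstra's algorithm from vertex 7:
Shortest path: 7 -> 5 -> 0 -> 3
Total weight: 4 + 10 + 5 = 19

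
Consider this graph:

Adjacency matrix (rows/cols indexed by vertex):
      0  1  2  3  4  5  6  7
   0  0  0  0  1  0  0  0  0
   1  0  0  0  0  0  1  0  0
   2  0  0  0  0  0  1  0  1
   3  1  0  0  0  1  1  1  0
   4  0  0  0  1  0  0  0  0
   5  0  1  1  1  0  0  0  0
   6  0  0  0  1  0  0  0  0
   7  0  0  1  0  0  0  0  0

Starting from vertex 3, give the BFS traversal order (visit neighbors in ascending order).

BFS from vertex 3 (neighbors processed in ascending order):
Visit order: 3, 0, 4, 5, 6, 1, 2, 7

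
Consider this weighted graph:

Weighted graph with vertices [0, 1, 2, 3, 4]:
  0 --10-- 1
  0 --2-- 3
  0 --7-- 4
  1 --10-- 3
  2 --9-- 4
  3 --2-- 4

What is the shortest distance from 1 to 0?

Using Dijkstra's algorithm from vertex 1:
Shortest path: 1 -> 0
Total weight: 10 = 10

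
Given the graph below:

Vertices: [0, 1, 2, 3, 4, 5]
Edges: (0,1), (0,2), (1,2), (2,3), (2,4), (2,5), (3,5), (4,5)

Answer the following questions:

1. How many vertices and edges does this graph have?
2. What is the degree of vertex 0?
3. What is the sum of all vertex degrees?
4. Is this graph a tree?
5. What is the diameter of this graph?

Count: 6 vertices, 8 edges.
Vertex 0 has neighbors [1, 2], degree = 2.
Handshaking lemma: 2 * 8 = 16.
A tree on 6 vertices has 5 edges. This graph has 8 edges (3 extra). Not a tree.
Diameter (longest shortest path) = 2.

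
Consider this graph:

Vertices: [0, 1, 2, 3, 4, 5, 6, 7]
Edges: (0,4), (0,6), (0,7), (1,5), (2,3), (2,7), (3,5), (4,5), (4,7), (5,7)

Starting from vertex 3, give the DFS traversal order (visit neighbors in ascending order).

DFS from vertex 3 (neighbors processed in ascending order):
Visit order: 3, 2, 7, 0, 4, 5, 1, 6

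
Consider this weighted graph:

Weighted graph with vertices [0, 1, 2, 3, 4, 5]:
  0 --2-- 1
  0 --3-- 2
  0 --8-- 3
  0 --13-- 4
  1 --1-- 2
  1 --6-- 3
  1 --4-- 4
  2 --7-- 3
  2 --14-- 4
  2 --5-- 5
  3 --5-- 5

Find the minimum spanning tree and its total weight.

Applying Kruskal's algorithm (sort edges by weight, add if no cycle):
  Add (1,2) w=1
  Add (0,1) w=2
  Skip (0,2) w=3 (creates cycle)
  Add (1,4) w=4
  Add (2,5) w=5
  Add (3,5) w=5
  Skip (1,3) w=6 (creates cycle)
  Skip (2,3) w=7 (creates cycle)
  Skip (0,3) w=8 (creates cycle)
  Skip (0,4) w=13 (creates cycle)
  Skip (2,4) w=14 (creates cycle)
MST weight = 17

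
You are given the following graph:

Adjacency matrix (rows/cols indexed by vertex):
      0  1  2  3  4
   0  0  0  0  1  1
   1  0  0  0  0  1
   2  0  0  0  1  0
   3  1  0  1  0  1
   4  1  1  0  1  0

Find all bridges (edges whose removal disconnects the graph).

A bridge is an edge whose removal increases the number of connected components.
Bridges found: (1,4), (2,3)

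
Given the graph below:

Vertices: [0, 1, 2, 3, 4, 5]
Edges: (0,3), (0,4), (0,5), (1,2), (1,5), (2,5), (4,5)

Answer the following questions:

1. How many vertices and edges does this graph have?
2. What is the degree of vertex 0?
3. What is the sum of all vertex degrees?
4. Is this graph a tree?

Count: 6 vertices, 7 edges.
Vertex 0 has neighbors [3, 4, 5], degree = 3.
Handshaking lemma: 2 * 7 = 14.
A tree on 6 vertices has 5 edges. This graph has 7 edges (2 extra). Not a tree.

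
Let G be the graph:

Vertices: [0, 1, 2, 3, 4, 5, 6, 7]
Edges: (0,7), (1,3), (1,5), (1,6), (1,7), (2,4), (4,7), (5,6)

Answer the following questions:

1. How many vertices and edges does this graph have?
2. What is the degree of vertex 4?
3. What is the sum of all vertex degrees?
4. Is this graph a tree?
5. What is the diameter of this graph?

Count: 8 vertices, 8 edges.
Vertex 4 has neighbors [2, 7], degree = 2.
Handshaking lemma: 2 * 8 = 16.
A tree on 8 vertices has 7 edges. This graph has 8 edges (1 extra). Not a tree.
Diameter (longest shortest path) = 4.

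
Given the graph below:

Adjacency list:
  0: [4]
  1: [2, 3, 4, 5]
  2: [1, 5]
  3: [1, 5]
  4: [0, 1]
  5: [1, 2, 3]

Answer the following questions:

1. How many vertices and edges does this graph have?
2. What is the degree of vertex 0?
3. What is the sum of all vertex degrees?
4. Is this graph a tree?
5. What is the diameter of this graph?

Count: 6 vertices, 7 edges.
Vertex 0 has neighbors [4], degree = 1.
Handshaking lemma: 2 * 7 = 14.
A tree on 6 vertices has 5 edges. This graph has 7 edges (2 extra). Not a tree.
Diameter (longest shortest path) = 3.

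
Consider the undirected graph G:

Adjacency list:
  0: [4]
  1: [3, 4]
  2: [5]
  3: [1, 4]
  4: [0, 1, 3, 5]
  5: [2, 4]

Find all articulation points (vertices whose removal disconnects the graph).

An articulation point is a vertex whose removal disconnects the graph.
Articulation points: [4, 5]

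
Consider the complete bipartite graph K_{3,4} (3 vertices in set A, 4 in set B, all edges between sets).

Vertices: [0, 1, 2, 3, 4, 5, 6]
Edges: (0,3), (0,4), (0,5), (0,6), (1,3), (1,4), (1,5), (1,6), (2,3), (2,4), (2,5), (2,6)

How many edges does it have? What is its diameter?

K_{3,4} has 3 * 4 = 12 edges.
Any vertex reaches any opposite-side vertex in 1 step; same-side vertices reach in 2 steps via any opposite-side vertex.
Diameter = 2.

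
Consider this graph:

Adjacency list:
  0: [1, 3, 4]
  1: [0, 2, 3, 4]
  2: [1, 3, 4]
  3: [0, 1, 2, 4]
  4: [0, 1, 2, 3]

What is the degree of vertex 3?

Vertex 3 has neighbors [0, 1, 2, 4], so deg(3) = 4.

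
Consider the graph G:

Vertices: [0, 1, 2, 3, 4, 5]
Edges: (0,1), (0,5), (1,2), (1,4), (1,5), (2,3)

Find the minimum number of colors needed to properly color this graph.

The graph has a maximum clique of size 3 (lower bound on chromatic number).
A valid 3-coloring: {0: 1, 1: 0, 2: 1, 3: 0, 4: 1, 5: 2}.
Chromatic number = 3.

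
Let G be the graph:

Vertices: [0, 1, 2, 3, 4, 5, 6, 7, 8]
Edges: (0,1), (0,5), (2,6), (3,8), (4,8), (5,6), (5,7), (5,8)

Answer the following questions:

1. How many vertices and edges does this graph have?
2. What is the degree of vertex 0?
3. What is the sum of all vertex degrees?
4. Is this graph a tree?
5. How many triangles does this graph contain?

Count: 9 vertices, 8 edges.
Vertex 0 has neighbors [1, 5], degree = 2.
Handshaking lemma: 2 * 8 = 16.
A graph is a tree iff it is connected and has exactly n-1 edges. This graph is connected (all 9 vertices in one component) and has 9-1 = 8 edges. It is a tree.
Number of triangles = 0.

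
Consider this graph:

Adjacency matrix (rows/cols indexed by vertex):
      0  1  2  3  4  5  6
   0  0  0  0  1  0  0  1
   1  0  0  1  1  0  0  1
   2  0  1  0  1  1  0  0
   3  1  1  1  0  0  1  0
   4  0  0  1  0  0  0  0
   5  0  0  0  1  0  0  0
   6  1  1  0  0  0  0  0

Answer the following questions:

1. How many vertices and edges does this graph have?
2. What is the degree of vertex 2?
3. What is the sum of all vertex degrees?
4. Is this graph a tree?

Count: 7 vertices, 8 edges.
Vertex 2 has neighbors [1, 3, 4], degree = 3.
Handshaking lemma: 2 * 8 = 16.
A tree on 7 vertices has 6 edges. This graph has 8 edges (2 extra). Not a tree.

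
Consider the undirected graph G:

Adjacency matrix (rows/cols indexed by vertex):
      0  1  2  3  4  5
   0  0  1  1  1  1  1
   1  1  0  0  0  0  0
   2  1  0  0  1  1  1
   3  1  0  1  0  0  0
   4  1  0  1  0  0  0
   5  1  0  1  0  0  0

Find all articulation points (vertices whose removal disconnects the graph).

An articulation point is a vertex whose removal disconnects the graph.
Articulation points: [0]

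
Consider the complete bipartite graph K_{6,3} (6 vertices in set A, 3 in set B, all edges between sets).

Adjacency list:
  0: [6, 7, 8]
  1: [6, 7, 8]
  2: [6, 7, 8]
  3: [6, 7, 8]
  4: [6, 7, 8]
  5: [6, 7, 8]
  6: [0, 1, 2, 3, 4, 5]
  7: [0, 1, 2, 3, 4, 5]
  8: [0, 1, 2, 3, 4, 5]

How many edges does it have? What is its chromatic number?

K_{6,3} has 6 * 3 = 18 edges.
Bipartite graphs have chromatic number 2 (color each partition differently).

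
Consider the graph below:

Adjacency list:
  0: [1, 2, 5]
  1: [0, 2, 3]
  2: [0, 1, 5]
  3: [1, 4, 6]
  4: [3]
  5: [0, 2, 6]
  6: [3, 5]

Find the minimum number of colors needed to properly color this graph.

The graph has a maximum clique of size 3 (lower bound on chromatic number).
A valid 3-coloring: {0: 0, 1: 1, 2: 2, 3: 0, 4: 1, 5: 1, 6: 2}.
Chromatic number = 3.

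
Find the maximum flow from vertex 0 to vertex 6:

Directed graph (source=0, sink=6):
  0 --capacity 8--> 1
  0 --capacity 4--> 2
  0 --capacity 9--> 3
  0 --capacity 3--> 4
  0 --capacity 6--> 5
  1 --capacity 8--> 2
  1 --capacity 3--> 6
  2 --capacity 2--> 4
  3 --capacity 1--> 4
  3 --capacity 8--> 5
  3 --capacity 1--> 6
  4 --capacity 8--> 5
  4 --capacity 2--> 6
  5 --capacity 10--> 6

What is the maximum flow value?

Computing max flow:
  Flow on (0->1): 3/8
  Flow on (0->2): 2/4
  Flow on (0->3): 2/9
  Flow on (0->4): 3/3
  Flow on (0->5): 6/6
  Flow on (1->6): 3/3
  Flow on (2->4): 2/2
  Flow on (3->4): 1/1
  Flow on (3->6): 1/1
  Flow on (4->5): 4/8
  Flow on (4->6): 2/2
  Flow on (5->6): 10/10
Maximum flow = 16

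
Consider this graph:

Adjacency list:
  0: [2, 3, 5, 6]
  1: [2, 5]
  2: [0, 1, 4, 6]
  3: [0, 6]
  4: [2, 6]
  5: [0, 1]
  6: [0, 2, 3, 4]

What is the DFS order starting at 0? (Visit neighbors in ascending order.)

DFS from vertex 0 (neighbors processed in ascending order):
Visit order: 0, 2, 1, 5, 4, 6, 3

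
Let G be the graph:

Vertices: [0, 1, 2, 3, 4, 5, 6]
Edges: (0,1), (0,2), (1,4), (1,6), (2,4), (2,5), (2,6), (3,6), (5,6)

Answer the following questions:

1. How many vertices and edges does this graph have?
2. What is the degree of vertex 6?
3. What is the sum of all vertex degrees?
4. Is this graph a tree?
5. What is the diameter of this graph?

Count: 7 vertices, 9 edges.
Vertex 6 has neighbors [1, 2, 3, 5], degree = 4.
Handshaking lemma: 2 * 9 = 18.
A tree on 7 vertices has 6 edges. This graph has 9 edges (3 extra). Not a tree.
Diameter (longest shortest path) = 3.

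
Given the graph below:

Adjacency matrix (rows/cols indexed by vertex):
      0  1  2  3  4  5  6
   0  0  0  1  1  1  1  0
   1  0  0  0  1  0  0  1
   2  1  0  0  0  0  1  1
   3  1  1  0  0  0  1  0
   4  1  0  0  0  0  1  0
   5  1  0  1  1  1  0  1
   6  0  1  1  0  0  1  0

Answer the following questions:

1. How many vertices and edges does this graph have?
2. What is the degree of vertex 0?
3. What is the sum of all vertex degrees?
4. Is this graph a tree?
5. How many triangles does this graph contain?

Count: 7 vertices, 11 edges.
Vertex 0 has neighbors [2, 3, 4, 5], degree = 4.
Handshaking lemma: 2 * 11 = 22.
A tree on 7 vertices has 6 edges. This graph has 11 edges (5 extra). Not a tree.
Number of triangles = 4.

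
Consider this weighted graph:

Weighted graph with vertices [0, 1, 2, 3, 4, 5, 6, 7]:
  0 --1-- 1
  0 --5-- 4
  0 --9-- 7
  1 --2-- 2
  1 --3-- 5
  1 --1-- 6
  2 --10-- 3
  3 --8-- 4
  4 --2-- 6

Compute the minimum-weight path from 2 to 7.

Using Dijkstra's algorithm from vertex 2:
Shortest path: 2 -> 1 -> 0 -> 7
Total weight: 2 + 1 + 9 = 12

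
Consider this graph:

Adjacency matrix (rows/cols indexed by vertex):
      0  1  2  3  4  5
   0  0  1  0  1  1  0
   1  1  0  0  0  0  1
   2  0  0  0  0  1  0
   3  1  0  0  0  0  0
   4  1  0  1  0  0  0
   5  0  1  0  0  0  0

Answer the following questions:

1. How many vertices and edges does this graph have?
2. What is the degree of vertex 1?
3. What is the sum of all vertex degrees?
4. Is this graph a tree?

Count: 6 vertices, 5 edges.
Vertex 1 has neighbors [0, 5], degree = 2.
Handshaking lemma: 2 * 5 = 10.
A graph is a tree iff it is connected and has exactly n-1 edges. This graph is connected (all 6 vertices in one component) and has 6-1 = 5 edges. It is a tree.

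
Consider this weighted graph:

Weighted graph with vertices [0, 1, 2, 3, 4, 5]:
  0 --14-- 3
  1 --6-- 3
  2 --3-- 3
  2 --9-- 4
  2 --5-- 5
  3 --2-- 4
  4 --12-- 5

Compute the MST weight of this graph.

Applying Kruskal's algorithm (sort edges by weight, add if no cycle):
  Add (3,4) w=2
  Add (2,3) w=3
  Add (2,5) w=5
  Add (1,3) w=6
  Skip (2,4) w=9 (creates cycle)
  Skip (4,5) w=12 (creates cycle)
  Add (0,3) w=14
MST weight = 30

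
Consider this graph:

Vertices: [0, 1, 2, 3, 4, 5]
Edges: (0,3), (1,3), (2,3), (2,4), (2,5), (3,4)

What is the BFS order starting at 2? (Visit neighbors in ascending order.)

BFS from vertex 2 (neighbors processed in ascending order):
Visit order: 2, 3, 4, 5, 0, 1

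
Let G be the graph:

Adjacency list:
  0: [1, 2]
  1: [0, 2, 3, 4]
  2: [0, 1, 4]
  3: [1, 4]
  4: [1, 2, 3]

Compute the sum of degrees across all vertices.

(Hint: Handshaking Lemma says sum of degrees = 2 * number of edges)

Count edges: 7 edges.
By Handshaking Lemma: sum of degrees = 2 * 7 = 14.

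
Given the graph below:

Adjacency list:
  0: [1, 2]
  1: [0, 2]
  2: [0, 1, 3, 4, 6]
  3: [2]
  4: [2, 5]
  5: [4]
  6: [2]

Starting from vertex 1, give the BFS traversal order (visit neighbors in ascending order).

BFS from vertex 1 (neighbors processed in ascending order):
Visit order: 1, 0, 2, 3, 4, 6, 5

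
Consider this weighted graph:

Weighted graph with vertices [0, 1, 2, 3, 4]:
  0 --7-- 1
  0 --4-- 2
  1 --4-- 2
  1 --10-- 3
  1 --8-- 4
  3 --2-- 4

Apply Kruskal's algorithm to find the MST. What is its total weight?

Applying Kruskal's algorithm (sort edges by weight, add if no cycle):
  Add (3,4) w=2
  Add (0,2) w=4
  Add (1,2) w=4
  Skip (0,1) w=7 (creates cycle)
  Add (1,4) w=8
  Skip (1,3) w=10 (creates cycle)
MST weight = 18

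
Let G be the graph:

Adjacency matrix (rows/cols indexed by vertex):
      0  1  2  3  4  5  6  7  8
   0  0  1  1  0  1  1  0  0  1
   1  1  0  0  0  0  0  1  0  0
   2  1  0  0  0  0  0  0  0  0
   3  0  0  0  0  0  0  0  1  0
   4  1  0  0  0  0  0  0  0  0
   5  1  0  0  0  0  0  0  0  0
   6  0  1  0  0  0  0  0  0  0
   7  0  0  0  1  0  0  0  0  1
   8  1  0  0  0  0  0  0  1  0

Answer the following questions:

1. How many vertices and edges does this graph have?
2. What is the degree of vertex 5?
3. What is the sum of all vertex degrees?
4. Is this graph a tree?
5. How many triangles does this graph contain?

Count: 9 vertices, 8 edges.
Vertex 5 has neighbors [0], degree = 1.
Handshaking lemma: 2 * 8 = 16.
A graph is a tree iff it is connected and has exactly n-1 edges. This graph is connected (all 9 vertices in one component) and has 9-1 = 8 edges. It is a tree.
Number of triangles = 0.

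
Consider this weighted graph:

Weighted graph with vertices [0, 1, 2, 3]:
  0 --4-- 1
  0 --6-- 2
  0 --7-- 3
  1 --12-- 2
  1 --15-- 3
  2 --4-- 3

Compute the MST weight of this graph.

Applying Kruskal's algorithm (sort edges by weight, add if no cycle):
  Add (0,1) w=4
  Add (2,3) w=4
  Add (0,2) w=6
  Skip (0,3) w=7 (creates cycle)
  Skip (1,2) w=12 (creates cycle)
  Skip (1,3) w=15 (creates cycle)
MST weight = 14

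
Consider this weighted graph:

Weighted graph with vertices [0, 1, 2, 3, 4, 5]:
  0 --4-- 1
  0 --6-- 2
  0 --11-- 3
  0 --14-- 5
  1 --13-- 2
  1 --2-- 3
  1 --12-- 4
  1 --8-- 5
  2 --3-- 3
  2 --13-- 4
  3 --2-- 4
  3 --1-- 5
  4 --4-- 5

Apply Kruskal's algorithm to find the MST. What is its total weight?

Applying Kruskal's algorithm (sort edges by weight, add if no cycle):
  Add (3,5) w=1
  Add (1,3) w=2
  Add (3,4) w=2
  Add (2,3) w=3
  Add (0,1) w=4
  Skip (4,5) w=4 (creates cycle)
  Skip (0,2) w=6 (creates cycle)
  Skip (1,5) w=8 (creates cycle)
  Skip (0,3) w=11 (creates cycle)
  Skip (1,4) w=12 (creates cycle)
  Skip (1,2) w=13 (creates cycle)
  Skip (2,4) w=13 (creates cycle)
  Skip (0,5) w=14 (creates cycle)
MST weight = 12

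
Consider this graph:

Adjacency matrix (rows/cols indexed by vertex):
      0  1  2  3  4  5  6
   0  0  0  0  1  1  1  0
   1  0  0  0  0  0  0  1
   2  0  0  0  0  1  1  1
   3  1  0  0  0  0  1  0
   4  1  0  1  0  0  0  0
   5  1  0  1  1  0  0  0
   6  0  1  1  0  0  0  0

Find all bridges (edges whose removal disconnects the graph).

A bridge is an edge whose removal increases the number of connected components.
Bridges found: (1,6), (2,6)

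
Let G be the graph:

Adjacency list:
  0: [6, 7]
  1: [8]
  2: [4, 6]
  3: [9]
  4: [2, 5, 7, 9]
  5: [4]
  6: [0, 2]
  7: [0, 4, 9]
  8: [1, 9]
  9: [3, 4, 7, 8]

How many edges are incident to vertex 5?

Vertex 5 has neighbors [4], so deg(5) = 1.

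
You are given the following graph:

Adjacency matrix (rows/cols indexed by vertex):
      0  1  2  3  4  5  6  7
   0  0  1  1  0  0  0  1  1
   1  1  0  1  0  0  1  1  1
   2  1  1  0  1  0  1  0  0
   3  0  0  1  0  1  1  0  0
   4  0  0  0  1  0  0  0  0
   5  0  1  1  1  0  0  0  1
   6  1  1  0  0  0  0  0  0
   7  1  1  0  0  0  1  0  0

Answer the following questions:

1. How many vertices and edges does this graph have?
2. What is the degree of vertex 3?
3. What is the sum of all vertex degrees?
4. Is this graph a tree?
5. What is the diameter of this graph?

Count: 8 vertices, 13 edges.
Vertex 3 has neighbors [2, 4, 5], degree = 3.
Handshaking lemma: 2 * 13 = 26.
A tree on 8 vertices has 7 edges. This graph has 13 edges (6 extra). Not a tree.
Diameter (longest shortest path) = 4.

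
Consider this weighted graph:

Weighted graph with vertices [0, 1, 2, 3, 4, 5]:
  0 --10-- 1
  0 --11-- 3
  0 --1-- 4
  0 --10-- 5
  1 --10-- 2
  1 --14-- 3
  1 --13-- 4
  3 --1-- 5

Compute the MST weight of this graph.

Applying Kruskal's algorithm (sort edges by weight, add if no cycle):
  Add (0,4) w=1
  Add (3,5) w=1
  Add (0,1) w=10
  Add (0,5) w=10
  Add (1,2) w=10
  Skip (0,3) w=11 (creates cycle)
  Skip (1,4) w=13 (creates cycle)
  Skip (1,3) w=14 (creates cycle)
MST weight = 32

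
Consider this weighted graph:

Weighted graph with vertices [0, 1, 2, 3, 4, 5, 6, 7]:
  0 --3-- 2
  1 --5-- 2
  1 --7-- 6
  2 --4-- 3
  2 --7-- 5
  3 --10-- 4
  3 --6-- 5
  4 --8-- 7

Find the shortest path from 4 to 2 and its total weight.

Using Dijkstra's algorithm from vertex 4:
Shortest path: 4 -> 3 -> 2
Total weight: 10 + 4 = 14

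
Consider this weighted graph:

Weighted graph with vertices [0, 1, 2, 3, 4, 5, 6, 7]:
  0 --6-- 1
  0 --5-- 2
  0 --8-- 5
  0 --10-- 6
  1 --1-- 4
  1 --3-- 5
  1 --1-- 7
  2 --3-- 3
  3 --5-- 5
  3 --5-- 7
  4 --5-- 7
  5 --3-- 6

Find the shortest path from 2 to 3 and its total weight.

Using Dijkstra's algorithm from vertex 2:
Shortest path: 2 -> 3
Total weight: 3 = 3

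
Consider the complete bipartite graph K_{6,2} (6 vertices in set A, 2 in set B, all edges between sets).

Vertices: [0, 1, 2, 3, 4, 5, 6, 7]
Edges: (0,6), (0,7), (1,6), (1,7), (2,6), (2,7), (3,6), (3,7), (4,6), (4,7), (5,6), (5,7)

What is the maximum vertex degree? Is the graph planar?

Set-A vertices have degree 2; set-B vertices have degree 6. Maximum degree = max(6,2) = 6.
min(6,2) <= 2, so K_{6,2} avoids a K_{3,3} subdivision and is planar.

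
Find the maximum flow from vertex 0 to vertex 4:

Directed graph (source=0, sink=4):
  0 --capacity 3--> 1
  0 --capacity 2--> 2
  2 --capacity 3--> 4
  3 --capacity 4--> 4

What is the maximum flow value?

Computing max flow:
  Flow on (0->2): 2/2
  Flow on (2->4): 2/3
Maximum flow = 2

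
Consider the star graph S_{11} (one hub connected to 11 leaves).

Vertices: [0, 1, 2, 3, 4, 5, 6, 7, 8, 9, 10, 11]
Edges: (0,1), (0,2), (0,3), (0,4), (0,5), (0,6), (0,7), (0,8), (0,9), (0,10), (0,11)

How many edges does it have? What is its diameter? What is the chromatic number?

Star graph S_{11}: the hub connects to all 11 leaves.
Edges = 11.
Diameter = 2 (any leaf to hub is 1, leaf to leaf through hub is 2).
Star graphs are bipartite (hub vs leaves), so chromatic number = 2.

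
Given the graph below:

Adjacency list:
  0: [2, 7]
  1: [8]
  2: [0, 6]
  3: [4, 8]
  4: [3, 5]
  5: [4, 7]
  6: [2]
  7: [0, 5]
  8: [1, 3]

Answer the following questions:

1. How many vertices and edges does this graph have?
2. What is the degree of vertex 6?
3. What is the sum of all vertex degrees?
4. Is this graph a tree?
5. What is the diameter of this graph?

Count: 9 vertices, 8 edges.
Vertex 6 has neighbors [2], degree = 1.
Handshaking lemma: 2 * 8 = 16.
A graph is a tree iff it is connected and has exactly n-1 edges. This graph is connected (all 9 vertices in one component) and has 9-1 = 8 edges. It is a tree.
Diameter (longest shortest path) = 8.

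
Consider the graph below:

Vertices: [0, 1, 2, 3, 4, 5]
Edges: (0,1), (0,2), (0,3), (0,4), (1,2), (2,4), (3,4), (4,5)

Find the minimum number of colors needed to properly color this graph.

The graph has a maximum clique of size 3 (lower bound on chromatic number).
A valid 3-coloring: {0: 0, 1: 1, 2: 2, 3: 2, 4: 1, 5: 0}.
Chromatic number = 3.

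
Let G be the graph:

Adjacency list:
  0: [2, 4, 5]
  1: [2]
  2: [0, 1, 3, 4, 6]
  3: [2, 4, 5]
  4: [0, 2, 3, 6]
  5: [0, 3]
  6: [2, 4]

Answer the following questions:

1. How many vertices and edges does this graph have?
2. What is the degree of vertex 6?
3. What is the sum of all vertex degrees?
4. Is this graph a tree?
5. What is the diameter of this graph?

Count: 7 vertices, 10 edges.
Vertex 6 has neighbors [2, 4], degree = 2.
Handshaking lemma: 2 * 10 = 20.
A tree on 7 vertices has 6 edges. This graph has 10 edges (4 extra). Not a tree.
Diameter (longest shortest path) = 3.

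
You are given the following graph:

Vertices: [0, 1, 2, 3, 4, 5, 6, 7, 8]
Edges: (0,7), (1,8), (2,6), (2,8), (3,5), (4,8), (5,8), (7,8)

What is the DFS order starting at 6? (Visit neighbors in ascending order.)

DFS from vertex 6 (neighbors processed in ascending order):
Visit order: 6, 2, 8, 1, 4, 5, 3, 7, 0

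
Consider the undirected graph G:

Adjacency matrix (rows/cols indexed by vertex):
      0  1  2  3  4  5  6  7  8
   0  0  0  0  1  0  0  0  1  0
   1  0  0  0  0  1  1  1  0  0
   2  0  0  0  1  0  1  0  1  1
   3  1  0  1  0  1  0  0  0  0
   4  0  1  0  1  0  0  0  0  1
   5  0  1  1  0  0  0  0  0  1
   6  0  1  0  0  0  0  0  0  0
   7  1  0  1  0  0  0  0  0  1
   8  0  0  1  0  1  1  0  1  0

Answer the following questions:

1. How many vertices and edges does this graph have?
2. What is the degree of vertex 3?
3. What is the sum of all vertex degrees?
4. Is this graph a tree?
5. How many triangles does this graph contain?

Count: 9 vertices, 13 edges.
Vertex 3 has neighbors [0, 2, 4], degree = 3.
Handshaking lemma: 2 * 13 = 26.
A tree on 9 vertices has 8 edges. This graph has 13 edges (5 extra). Not a tree.
Number of triangles = 2.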